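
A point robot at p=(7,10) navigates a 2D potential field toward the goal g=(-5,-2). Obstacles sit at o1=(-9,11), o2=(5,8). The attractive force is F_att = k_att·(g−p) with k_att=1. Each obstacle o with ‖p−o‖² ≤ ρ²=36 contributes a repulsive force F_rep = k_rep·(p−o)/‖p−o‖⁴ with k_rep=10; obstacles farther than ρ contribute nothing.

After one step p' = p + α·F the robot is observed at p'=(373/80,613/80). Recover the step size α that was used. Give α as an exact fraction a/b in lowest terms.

F_att = 1·(g−p) = 1·(-12,-12) = (-12.0000,-12.0000)
o1: d²=257 > ρ²=36 → inactive
o2: d²=8 ≤ ρ²=36; F_rep = 10·(2,2)/8² = (0.3125,0.3125)
F = F_att + ΣF_rep = (-11.6875,-11.6875)
Δp = p'−p = (-2.3375,-2.3375); α = Δx/Fx = (-187/80) / (-187/16) = 1/5
check: Δy/Fy = (-187/80) / (-187/16) = 1/5 ✓

α = 1/5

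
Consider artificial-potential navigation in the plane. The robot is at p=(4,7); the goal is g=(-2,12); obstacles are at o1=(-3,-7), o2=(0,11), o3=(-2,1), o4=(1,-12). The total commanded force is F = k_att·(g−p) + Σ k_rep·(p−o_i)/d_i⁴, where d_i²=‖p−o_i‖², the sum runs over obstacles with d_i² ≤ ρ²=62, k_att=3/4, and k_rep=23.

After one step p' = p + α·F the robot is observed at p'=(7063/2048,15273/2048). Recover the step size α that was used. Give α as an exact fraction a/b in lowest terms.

F_att = 3/4·(g−p) = 3/4·(-6,5) = (-4.5000,3.7500)
o1: d²=245 > ρ²=62 → inactive
o2: d²=32 ≤ ρ²=62; F_rep = 23·(4,-4)/32² = (0.0898,-0.0898)
o3: d²=72 > ρ²=62 → inactive
o4: d²=370 > ρ²=62 → inactive
F = F_att + ΣF_rep = (-4.4102,3.6602)
Δp = p'−p = (-0.5513,0.4575); α = Δx/Fx = (-1129/2048) / (-1129/256) = 1/8
check: Δy/Fy = (937/2048) / (937/256) = 1/8 ✓

α = 1/8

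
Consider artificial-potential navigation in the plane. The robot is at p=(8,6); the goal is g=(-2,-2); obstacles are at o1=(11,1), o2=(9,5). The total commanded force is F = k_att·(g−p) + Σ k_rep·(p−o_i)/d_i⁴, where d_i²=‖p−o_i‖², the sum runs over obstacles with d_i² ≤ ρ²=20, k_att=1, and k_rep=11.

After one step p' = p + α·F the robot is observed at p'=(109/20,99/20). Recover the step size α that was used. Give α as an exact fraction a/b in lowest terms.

α = 1/5

F_att = 1·(g−p) = 1·(-10,-8) = (-10.0000,-8.0000)
o1: d²=34 > ρ²=20 → inactive
o2: d²=2 ≤ ρ²=20; F_rep = 11·(-1,1)/2² = (-2.7500,2.7500)
F = F_att + ΣF_rep = (-12.7500,-5.2500)
Δp = p'−p = (-2.5500,-1.0500); α = Δx/Fx = (-51/20) / (-51/4) = 1/5
check: Δy/Fy = (-21/20) / (-21/4) = 1/5 ✓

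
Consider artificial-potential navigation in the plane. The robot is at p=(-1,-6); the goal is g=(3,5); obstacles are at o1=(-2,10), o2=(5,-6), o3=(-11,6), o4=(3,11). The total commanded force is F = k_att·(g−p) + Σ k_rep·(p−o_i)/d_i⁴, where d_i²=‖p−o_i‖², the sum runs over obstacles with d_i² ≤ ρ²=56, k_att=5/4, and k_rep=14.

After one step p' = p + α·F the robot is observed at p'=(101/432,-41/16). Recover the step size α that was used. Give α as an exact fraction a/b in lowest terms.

F_att = 5/4·(g−p) = 5/4·(4,11) = (5.0000,13.7500)
o1: d²=257 > ρ²=56 → inactive
o2: d²=36 ≤ ρ²=56; F_rep = 14·(-6,0)/36² = (-0.0648,0.0000)
o3: d²=244 > ρ²=56 → inactive
o4: d²=305 > ρ²=56 → inactive
F = F_att + ΣF_rep = (4.9352,13.7500)
Δp = p'−p = (1.2338,3.4375); α = Δx/Fx = (533/432) / (533/108) = 1/4
check: Δy/Fy = (55/16) / (55/4) = 1/4 ✓

α = 1/4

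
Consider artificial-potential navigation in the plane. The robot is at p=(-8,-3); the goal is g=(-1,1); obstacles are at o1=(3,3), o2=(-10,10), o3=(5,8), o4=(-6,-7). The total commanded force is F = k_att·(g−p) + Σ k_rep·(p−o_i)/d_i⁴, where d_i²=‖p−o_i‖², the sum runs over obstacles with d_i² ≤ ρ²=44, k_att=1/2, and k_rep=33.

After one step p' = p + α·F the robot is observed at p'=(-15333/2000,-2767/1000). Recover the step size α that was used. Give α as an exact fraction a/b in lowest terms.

α = 1/10

F_att = 1/2·(g−p) = 1/2·(7,4) = (3.5000,2.0000)
o1: d²=157 > ρ²=44 → inactive
o2: d²=173 > ρ²=44 → inactive
o3: d²=290 > ρ²=44 → inactive
o4: d²=20 ≤ ρ²=44; F_rep = 33·(-2,4)/20² = (-0.1650,0.3300)
F = F_att + ΣF_rep = (3.3350,2.3300)
Δp = p'−p = (0.3335,0.2330); α = Δx/Fx = (667/2000) / (667/200) = 1/10
check: Δy/Fy = (233/1000) / (233/100) = 1/10 ✓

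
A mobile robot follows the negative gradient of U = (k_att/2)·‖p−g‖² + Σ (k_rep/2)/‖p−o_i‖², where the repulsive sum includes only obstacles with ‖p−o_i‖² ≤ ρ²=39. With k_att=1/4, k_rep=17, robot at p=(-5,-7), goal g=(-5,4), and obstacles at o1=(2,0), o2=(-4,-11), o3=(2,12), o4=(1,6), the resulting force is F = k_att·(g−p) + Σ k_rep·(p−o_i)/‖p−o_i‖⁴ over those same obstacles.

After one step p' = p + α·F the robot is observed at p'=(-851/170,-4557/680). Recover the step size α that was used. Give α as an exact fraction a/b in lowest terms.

α = 1/10

F_att = 1/4·(g−p) = 1/4·(0,11) = (0.0000,2.7500)
o1: d²=98 > ρ²=39 → inactive
o2: d²=17 ≤ ρ²=39; F_rep = 17·(-1,4)/17² = (-0.0588,0.2353)
o3: d²=410 > ρ²=39 → inactive
o4: d²=205 > ρ²=39 → inactive
F = F_att + ΣF_rep = (-0.0588,2.9853)
Δp = p'−p = (-0.0059,0.2985); α = Δx/Fx = (-1/170) / (-1/17) = 1/10
check: Δy/Fy = (203/680) / (203/68) = 1/10 ✓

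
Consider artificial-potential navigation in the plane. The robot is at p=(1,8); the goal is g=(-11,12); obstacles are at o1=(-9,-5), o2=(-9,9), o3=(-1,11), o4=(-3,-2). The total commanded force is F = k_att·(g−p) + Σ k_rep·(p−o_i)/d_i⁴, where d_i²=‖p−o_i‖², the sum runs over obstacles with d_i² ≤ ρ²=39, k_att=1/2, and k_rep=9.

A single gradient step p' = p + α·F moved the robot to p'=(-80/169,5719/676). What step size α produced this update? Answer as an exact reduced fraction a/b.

α = 1/4

F_att = 1/2·(g−p) = 1/2·(-12,4) = (-6.0000,2.0000)
o1: d²=269 > ρ²=39 → inactive
o2: d²=101 > ρ²=39 → inactive
o3: d²=13 ≤ ρ²=39; F_rep = 9·(2,-3)/13² = (0.1065,-0.1598)
o4: d²=116 > ρ²=39 → inactive
F = F_att + ΣF_rep = (-5.8935,1.8402)
Δp = p'−p = (-1.4734,0.4601); α = Δx/Fx = (-249/169) / (-996/169) = 1/4
check: Δy/Fy = (311/676) / (311/169) = 1/4 ✓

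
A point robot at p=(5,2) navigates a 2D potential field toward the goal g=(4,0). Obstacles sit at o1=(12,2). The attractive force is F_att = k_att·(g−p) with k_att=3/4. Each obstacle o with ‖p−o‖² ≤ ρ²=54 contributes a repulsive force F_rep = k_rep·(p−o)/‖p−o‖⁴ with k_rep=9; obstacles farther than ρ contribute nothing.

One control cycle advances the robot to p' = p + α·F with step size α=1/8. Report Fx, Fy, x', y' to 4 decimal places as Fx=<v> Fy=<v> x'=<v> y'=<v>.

F_att = 3/4·(g−p) = 3/4·(-1,-2) = (-0.7500,-1.5000)
o1: d²=49 ≤ ρ²=54; F_rep = 9·(-7,0)/49² = (-0.0262,0.0000)
F = F_att + ΣF_rep = (-0.7762,-1.5000)
p' = p + 1/8·F = (4.9030,1.8125)

Fx=-0.7762 Fy=-1.5000 x'=4.9030 y'=1.8125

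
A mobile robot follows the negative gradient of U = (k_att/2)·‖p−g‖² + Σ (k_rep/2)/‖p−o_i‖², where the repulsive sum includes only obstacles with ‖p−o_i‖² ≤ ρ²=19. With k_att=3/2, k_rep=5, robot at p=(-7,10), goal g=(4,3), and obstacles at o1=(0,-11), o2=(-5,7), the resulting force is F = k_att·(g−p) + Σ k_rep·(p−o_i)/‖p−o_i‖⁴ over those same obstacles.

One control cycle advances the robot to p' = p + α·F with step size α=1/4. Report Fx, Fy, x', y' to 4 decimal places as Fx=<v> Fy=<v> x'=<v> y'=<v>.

F_att = 3/2·(g−p) = 3/2·(11,-7) = (16.5000,-10.5000)
o1: d²=490 > ρ²=19 → inactive
o2: d²=13 ≤ ρ²=19; F_rep = 5·(-2,3)/13² = (-0.0592,0.0888)
F = F_att + ΣF_rep = (16.4408,-10.4112)
p' = p + 1/4·F = (-2.8898,7.3972)

Fx=16.4408 Fy=-10.4112 x'=-2.8898 y'=7.3972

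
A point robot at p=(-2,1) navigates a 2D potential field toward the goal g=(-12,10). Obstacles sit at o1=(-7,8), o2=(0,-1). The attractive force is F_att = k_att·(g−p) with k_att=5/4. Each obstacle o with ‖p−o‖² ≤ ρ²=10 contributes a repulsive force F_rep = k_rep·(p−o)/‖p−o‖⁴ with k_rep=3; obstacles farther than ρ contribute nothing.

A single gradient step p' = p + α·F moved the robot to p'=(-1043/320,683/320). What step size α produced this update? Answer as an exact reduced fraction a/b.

F_att = 5/4·(g−p) = 5/4·(-10,9) = (-12.5000,11.2500)
o1: d²=74 > ρ²=10 → inactive
o2: d²=8 ≤ ρ²=10; F_rep = 3·(-2,2)/8² = (-0.0938,0.0938)
F = F_att + ΣF_rep = (-12.5938,11.3438)
Δp = p'−p = (-1.2594,1.1344); α = Δx/Fx = (-403/320) / (-403/32) = 1/10
check: Δy/Fy = (363/320) / (363/32) = 1/10 ✓

α = 1/10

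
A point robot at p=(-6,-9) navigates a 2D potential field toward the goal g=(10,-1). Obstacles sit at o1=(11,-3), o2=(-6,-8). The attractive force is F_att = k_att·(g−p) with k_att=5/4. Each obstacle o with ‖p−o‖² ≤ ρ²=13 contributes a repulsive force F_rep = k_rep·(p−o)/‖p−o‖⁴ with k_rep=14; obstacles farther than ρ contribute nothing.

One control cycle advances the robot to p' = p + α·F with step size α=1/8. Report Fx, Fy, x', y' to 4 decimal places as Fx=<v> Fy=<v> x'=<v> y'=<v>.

F_att = 5/4·(g−p) = 5/4·(16,8) = (20.0000,10.0000)
o1: d²=325 > ρ²=13 → inactive
o2: d²=1 ≤ ρ²=13; F_rep = 14·(0,-1)/1² = (0.0000,-14.0000)
F = F_att + ΣF_rep = (20.0000,-4.0000)
p' = p + 1/8·F = (-3.5000,-9.5000)

Fx=20.0000 Fy=-4.0000 x'=-3.5000 y'=-9.5000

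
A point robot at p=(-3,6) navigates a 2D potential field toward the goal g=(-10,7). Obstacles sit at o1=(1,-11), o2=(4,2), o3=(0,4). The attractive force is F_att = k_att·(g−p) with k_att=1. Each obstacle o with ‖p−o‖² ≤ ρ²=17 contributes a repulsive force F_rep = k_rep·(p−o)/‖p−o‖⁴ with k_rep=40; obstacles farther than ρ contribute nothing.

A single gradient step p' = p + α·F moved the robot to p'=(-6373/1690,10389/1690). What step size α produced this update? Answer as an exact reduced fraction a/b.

F_att = 1·(g−p) = 1·(-7,1) = (-7.0000,1.0000)
o1: d²=305 > ρ²=17 → inactive
o2: d²=65 > ρ²=17 → inactive
o3: d²=13 ≤ ρ²=17; F_rep = 40·(-3,2)/13² = (-0.7101,0.4734)
F = F_att + ΣF_rep = (-7.7101,1.4734)
Δp = p'−p = (-0.7710,0.1473); α = Δx/Fx = (-1303/1690) / (-1303/169) = 1/10
check: Δy/Fy = (249/1690) / (249/169) = 1/10 ✓

α = 1/10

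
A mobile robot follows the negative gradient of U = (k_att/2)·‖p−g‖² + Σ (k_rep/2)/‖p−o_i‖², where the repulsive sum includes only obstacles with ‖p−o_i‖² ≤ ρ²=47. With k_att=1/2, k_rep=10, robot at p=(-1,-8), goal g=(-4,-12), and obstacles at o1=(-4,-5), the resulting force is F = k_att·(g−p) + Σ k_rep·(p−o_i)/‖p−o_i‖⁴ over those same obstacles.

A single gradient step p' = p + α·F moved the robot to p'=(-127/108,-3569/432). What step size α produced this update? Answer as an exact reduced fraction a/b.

F_att = 1/2·(g−p) = 1/2·(-3,-4) = (-1.5000,-2.0000)
o1: d²=18 ≤ ρ²=47; F_rep = 10·(3,-3)/18² = (0.0926,-0.0926)
F = F_att + ΣF_rep = (-1.4074,-2.0926)
Δp = p'−p = (-0.1759,-0.2616); α = Δx/Fx = (-19/108) / (-38/27) = 1/8
check: Δy/Fy = (-113/432) / (-113/54) = 1/8 ✓

α = 1/8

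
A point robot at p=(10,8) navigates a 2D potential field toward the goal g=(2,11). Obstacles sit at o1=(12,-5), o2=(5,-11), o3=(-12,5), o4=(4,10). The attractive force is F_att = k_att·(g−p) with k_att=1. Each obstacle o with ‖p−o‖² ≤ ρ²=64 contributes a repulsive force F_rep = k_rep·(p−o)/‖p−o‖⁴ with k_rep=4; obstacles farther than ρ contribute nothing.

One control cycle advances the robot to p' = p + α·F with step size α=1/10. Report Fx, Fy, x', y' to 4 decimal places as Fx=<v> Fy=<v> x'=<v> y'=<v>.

Fx=-7.9850 Fy=2.9950 x'=9.2015 y'=8.2995

F_att = 1·(g−p) = 1·(-8,3) = (-8.0000,3.0000)
o1: d²=173 > ρ²=64 → inactive
o2: d²=386 > ρ²=64 → inactive
o3: d²=493 > ρ²=64 → inactive
o4: d²=40 ≤ ρ²=64; F_rep = 4·(6,-2)/40² = (0.0150,-0.0050)
F = F_att + ΣF_rep = (-7.9850,2.9950)
p' = p + 1/10·F = (9.2015,8.2995)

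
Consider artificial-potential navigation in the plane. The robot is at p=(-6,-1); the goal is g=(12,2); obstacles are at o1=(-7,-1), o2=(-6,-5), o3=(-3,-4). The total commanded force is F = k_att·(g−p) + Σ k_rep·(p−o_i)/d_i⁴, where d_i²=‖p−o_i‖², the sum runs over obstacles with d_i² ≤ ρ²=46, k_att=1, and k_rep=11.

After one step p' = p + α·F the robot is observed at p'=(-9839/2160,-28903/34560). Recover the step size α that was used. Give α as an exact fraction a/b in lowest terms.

F_att = 1·(g−p) = 1·(18,3) = (18.0000,3.0000)
o1: d²=1 ≤ ρ²=46; F_rep = 11·(1,0)/1² = (11.0000,0.0000)
o2: d²=16 ≤ ρ²=46; F_rep = 11·(0,4)/16² = (0.0000,0.1719)
o3: d²=18 ≤ ρ²=46; F_rep = 11·(-3,3)/18² = (-0.1019,0.1019)
F = F_att + ΣF_rep = (28.8981,3.2737)
Δp = p'−p = (1.4449,0.1637); α = Δx/Fx = (3121/2160) / (3121/108) = 1/20
check: Δy/Fy = (5657/34560) / (5657/1728) = 1/20 ✓

α = 1/20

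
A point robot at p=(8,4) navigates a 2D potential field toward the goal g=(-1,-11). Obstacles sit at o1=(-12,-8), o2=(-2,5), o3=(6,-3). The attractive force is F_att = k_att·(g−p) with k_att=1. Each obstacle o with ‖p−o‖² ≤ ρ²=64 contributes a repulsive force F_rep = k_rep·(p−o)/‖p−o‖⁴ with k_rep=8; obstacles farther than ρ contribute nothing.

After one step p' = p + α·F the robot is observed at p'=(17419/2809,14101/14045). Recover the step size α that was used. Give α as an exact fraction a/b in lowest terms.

α = 1/5

F_att = 1·(g−p) = 1·(-9,-15) = (-9.0000,-15.0000)
o1: d²=544 > ρ²=64 → inactive
o2: d²=101 > ρ²=64 → inactive
o3: d²=53 ≤ ρ²=64; F_rep = 8·(2,7)/53² = (0.0057,0.0199)
F = F_att + ΣF_rep = (-8.9943,-14.9801)
Δp = p'−p = (-1.7989,-2.9960); α = Δx/Fx = (-5053/2809) / (-25265/2809) = 1/5
check: Δy/Fy = (-42079/14045) / (-42079/2809) = 1/5 ✓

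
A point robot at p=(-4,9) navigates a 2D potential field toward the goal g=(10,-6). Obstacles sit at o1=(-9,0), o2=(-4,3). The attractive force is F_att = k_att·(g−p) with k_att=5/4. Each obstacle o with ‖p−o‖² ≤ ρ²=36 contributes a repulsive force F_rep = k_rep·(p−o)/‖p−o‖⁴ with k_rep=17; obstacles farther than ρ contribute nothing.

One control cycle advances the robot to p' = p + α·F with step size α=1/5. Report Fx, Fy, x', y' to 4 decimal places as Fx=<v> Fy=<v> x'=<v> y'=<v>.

F_att = 5/4·(g−p) = 5/4·(14,-15) = (17.5000,-18.7500)
o1: d²=106 > ρ²=36 → inactive
o2: d²=36 ≤ ρ²=36; F_rep = 17·(0,6)/36² = (0.0000,0.0787)
F = F_att + ΣF_rep = (17.5000,-18.6713)
p' = p + 1/5·F = (-0.5000,5.2657)

Fx=17.5000 Fy=-18.6713 x'=-0.5000 y'=5.2657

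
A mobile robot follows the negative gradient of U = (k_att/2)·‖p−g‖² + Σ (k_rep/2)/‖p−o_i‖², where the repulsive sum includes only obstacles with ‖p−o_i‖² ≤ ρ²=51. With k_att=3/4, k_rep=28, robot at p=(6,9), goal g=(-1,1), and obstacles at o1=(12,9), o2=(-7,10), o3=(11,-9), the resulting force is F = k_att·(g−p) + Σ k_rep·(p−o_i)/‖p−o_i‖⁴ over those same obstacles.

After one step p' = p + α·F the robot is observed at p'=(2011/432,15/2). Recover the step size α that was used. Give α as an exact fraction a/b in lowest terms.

F_att = 3/4·(g−p) = 3/4·(-7,-8) = (-5.2500,-6.0000)
o1: d²=36 ≤ ρ²=51; F_rep = 28·(-6,0)/36² = (-0.1296,0.0000)
o2: d²=170 > ρ²=51 → inactive
o3: d²=349 > ρ²=51 → inactive
F = F_att + ΣF_rep = (-5.3796,-6.0000)
Δp = p'−p = (-1.3449,-1.5000); α = Δx/Fx = (-581/432) / (-581/108) = 1/4
check: Δy/Fy = (-3/2) / (-6) = 1/4 ✓

α = 1/4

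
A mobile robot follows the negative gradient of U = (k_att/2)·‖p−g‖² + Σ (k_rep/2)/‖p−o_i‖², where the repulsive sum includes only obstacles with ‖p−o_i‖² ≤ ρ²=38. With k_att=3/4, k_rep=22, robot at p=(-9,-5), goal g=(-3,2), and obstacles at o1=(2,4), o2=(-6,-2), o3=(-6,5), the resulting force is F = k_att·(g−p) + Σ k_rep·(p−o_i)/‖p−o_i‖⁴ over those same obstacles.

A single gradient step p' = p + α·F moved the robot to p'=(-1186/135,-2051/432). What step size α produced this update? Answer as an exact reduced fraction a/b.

α = 1/20

F_att = 3/4·(g−p) = 3/4·(6,7) = (4.5000,5.2500)
o1: d²=202 > ρ²=38 → inactive
o2: d²=18 ≤ ρ²=38; F_rep = 22·(-3,-3)/18² = (-0.2037,-0.2037)
o3: d²=109 > ρ²=38 → inactive
F = F_att + ΣF_rep = (4.2963,5.0463)
Δp = p'−p = (0.2148,0.2523); α = Δx/Fx = (29/135) / (116/27) = 1/20
check: Δy/Fy = (109/432) / (545/108) = 1/20 ✓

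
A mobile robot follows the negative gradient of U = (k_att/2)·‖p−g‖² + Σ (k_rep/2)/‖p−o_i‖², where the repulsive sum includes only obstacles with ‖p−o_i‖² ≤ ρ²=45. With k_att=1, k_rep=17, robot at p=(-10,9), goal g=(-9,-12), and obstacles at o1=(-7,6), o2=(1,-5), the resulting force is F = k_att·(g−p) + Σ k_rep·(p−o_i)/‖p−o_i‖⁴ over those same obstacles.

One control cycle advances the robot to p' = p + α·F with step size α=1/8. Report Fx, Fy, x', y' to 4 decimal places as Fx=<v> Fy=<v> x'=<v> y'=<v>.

Fx=0.8426 Fy=-20.8426 x'=-9.8947 y'=6.3947

F_att = 1·(g−p) = 1·(1,-21) = (1.0000,-21.0000)
o1: d²=18 ≤ ρ²=45; F_rep = 17·(-3,3)/18² = (-0.1574,0.1574)
o2: d²=317 > ρ²=45 → inactive
F = F_att + ΣF_rep = (0.8426,-20.8426)
p' = p + 1/8·F = (-9.8947,6.3947)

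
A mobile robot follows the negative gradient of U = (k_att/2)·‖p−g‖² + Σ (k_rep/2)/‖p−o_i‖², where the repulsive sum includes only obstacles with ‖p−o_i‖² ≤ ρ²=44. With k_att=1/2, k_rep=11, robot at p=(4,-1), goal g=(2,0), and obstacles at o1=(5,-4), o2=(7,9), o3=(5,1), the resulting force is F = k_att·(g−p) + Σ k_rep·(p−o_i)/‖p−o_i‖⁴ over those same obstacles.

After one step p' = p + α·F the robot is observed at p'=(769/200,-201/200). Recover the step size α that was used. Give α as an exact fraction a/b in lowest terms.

F_att = 1/2·(g−p) = 1/2·(-2,1) = (-1.0000,0.5000)
o1: d²=10 ≤ ρ²=44; F_rep = 11·(-1,3)/10² = (-0.1100,0.3300)
o2: d²=109 > ρ²=44 → inactive
o3: d²=5 ≤ ρ²=44; F_rep = 11·(-1,-2)/5² = (-0.4400,-0.8800)
F = F_att + ΣF_rep = (-1.5500,-0.0500)
Δp = p'−p = (-0.1550,-0.0050); α = Δx/Fx = (-31/200) / (-31/20) = 1/10
check: Δy/Fy = (-1/200) / (-1/20) = 1/10 ✓

α = 1/10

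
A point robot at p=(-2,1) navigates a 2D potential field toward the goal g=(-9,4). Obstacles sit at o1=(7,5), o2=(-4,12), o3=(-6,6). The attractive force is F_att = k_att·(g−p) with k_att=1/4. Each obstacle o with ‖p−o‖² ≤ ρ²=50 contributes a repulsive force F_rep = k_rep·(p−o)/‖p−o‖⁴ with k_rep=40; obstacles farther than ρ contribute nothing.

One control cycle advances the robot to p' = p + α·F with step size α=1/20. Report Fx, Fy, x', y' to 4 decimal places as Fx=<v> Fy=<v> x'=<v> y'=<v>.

Fx=-1.6548 Fy=0.6310 x'=-2.0827 y'=1.0316

F_att = 1/4·(g−p) = 1/4·(-7,3) = (-1.7500,0.7500)
o1: d²=97 > ρ²=50 → inactive
o2: d²=125 > ρ²=50 → inactive
o3: d²=41 ≤ ρ²=50; F_rep = 40·(4,-5)/41² = (0.0952,-0.1190)
F = F_att + ΣF_rep = (-1.6548,0.6310)
p' = p + 1/20·F = (-2.0827,1.0316)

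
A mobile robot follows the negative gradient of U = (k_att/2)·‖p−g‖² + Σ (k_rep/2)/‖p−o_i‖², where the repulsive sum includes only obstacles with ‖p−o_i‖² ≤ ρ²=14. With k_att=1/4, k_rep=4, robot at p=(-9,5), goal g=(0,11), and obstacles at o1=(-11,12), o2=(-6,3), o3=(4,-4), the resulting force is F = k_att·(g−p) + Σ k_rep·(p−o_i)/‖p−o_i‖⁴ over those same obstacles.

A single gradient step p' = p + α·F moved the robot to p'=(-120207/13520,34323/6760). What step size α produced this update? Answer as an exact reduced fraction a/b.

F_att = 1/4·(g−p) = 1/4·(9,6) = (2.2500,1.5000)
o1: d²=53 > ρ²=14 → inactive
o2: d²=13 ≤ ρ²=14; F_rep = 4·(-3,2)/13² = (-0.0710,0.0473)
o3: d²=250 > ρ²=14 → inactive
F = F_att + ΣF_rep = (2.1790,1.5473)
Δp = p'−p = (0.1089,0.0774); α = Δx/Fx = (1473/13520) / (1473/676) = 1/20
check: Δy/Fy = (523/6760) / (523/338) = 1/20 ✓

α = 1/20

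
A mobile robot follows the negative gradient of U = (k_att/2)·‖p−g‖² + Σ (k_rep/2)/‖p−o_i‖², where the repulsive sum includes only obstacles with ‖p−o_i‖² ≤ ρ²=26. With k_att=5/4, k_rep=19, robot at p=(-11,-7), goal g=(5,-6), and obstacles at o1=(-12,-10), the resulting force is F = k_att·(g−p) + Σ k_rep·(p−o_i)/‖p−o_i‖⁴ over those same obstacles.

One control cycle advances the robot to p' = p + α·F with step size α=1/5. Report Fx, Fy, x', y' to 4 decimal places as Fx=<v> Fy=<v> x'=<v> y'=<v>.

Fx=20.1900 Fy=1.8200 x'=-6.9620 y'=-6.6360

F_att = 5/4·(g−p) = 5/4·(16,1) = (20.0000,1.2500)
o1: d²=10 ≤ ρ²=26; F_rep = 19·(1,3)/10² = (0.1900,0.5700)
F = F_att + ΣF_rep = (20.1900,1.8200)
p' = p + 1/5·F = (-6.9620,-6.6360)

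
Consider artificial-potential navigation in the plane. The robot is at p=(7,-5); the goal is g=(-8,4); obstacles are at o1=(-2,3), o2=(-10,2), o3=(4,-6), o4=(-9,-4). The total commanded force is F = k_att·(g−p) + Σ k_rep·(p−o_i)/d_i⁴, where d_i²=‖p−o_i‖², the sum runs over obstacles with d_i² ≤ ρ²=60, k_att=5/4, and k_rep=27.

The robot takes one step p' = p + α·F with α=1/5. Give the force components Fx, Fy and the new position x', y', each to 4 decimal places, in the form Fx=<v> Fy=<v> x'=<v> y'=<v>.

F_att = 5/4·(g−p) = 5/4·(-15,9) = (-18.7500,11.2500)
o1: d²=145 > ρ²=60 → inactive
o2: d²=338 > ρ²=60 → inactive
o3: d²=10 ≤ ρ²=60; F_rep = 27·(3,1)/10² = (0.8100,0.2700)
o4: d²=257 > ρ²=60 → inactive
F = F_att + ΣF_rep = (-17.9400,11.5200)
p' = p + 1/5·F = (3.4120,-2.6960)

Fx=-17.9400 Fy=11.5200 x'=3.4120 y'=-2.6960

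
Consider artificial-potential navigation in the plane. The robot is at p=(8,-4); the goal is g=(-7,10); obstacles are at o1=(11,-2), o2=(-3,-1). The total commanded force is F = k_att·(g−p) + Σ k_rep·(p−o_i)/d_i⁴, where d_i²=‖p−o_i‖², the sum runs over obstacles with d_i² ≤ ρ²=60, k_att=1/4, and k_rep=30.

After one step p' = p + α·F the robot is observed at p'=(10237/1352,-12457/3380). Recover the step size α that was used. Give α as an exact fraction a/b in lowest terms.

α = 1/10

F_att = 1/4·(g−p) = 1/4·(-15,14) = (-3.7500,3.5000)
o1: d²=13 ≤ ρ²=60; F_rep = 30·(-3,-2)/13² = (-0.5325,-0.3550)
o2: d²=130 > ρ²=60 → inactive
F = F_att + ΣF_rep = (-4.2825,3.1450)
Δp = p'−p = (-0.4283,0.3145); α = Δx/Fx = (-579/1352) / (-2895/676) = 1/10
check: Δy/Fy = (1063/3380) / (1063/338) = 1/10 ✓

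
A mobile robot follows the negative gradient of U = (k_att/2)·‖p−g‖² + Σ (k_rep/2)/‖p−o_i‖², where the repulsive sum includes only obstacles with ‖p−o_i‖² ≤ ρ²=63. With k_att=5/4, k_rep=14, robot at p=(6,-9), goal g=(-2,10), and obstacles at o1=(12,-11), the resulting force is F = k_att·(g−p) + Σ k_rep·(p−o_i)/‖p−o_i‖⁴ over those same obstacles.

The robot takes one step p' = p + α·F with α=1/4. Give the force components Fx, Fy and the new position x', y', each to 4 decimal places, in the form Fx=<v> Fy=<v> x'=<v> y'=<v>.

F_att = 5/4·(g−p) = 5/4·(-8,19) = (-10.0000,23.7500)
o1: d²=40 ≤ ρ²=63; F_rep = 14·(-6,2)/40² = (-0.0525,0.0175)
F = F_att + ΣF_rep = (-10.0525,23.7675)
p' = p + 1/4·F = (3.4869,-3.0581)

Fx=-10.0525 Fy=23.7675 x'=3.4869 y'=-3.0581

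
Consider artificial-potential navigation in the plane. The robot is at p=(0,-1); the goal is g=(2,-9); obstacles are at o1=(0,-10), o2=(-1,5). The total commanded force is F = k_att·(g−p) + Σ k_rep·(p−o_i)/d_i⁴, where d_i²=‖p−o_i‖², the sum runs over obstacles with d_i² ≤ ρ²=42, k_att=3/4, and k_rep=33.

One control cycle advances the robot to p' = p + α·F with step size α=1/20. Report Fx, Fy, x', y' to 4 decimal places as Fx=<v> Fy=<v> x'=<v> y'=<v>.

F_att = 3/4·(g−p) = 3/4·(2,-8) = (1.5000,-6.0000)
o1: d²=81 > ρ²=42 → inactive
o2: d²=37 ≤ ρ²=42; F_rep = 33·(1,-6)/37² = (0.0241,-0.1446)
F = F_att + ΣF_rep = (1.5241,-6.1446)
p' = p + 1/20·F = (0.0762,-1.3072)

Fx=1.5241 Fy=-6.1446 x'=0.0762 y'=-1.3072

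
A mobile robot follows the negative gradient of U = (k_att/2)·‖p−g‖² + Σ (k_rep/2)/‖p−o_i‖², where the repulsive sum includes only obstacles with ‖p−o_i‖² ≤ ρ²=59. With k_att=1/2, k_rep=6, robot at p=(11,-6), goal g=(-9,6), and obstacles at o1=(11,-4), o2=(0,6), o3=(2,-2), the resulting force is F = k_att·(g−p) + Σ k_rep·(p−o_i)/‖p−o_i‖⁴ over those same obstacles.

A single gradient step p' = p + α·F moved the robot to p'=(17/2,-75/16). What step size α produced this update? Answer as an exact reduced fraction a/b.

α = 1/4

F_att = 1/2·(g−p) = 1/2·(-20,12) = (-10.0000,6.0000)
o1: d²=4 ≤ ρ²=59; F_rep = 6·(0,-2)/4² = (0.0000,-0.7500)
o2: d²=265 > ρ²=59 → inactive
o3: d²=97 > ρ²=59 → inactive
F = F_att + ΣF_rep = (-10.0000,5.2500)
Δp = p'−p = (-2.5000,1.3125); α = Δx/Fx = (-5/2) / (-10) = 1/4
check: Δy/Fy = (21/16) / (21/4) = 1/4 ✓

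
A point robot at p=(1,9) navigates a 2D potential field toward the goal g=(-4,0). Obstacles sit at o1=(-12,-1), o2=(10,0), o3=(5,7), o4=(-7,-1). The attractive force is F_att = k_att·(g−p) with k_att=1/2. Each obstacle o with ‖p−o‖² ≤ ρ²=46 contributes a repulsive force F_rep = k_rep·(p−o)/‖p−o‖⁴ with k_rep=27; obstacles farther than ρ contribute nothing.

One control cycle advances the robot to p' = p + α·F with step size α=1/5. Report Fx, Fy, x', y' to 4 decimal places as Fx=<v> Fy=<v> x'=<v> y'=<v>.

F_att = 1/2·(g−p) = 1/2·(-5,-9) = (-2.5000,-4.5000)
o1: d²=269 > ρ²=46 → inactive
o2: d²=162 > ρ²=46 → inactive
o3: d²=20 ≤ ρ²=46; F_rep = 27·(-4,2)/20² = (-0.2700,0.1350)
o4: d²=164 > ρ²=46 → inactive
F = F_att + ΣF_rep = (-2.7700,-4.3650)
p' = p + 1/5·F = (0.4460,8.1270)

Fx=-2.7700 Fy=-4.3650 x'=0.4460 y'=8.1270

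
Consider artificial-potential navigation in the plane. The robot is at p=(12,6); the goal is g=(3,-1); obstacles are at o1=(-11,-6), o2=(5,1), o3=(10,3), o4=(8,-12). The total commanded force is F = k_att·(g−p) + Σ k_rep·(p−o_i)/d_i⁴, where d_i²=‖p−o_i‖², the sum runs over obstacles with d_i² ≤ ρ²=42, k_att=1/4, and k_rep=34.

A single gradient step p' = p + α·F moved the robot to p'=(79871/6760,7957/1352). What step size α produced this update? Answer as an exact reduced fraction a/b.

F_att = 1/4·(g−p) = 1/4·(-9,-7) = (-2.2500,-1.7500)
o1: d²=673 > ρ²=42 → inactive
o2: d²=74 > ρ²=42 → inactive
o3: d²=13 ≤ ρ²=42; F_rep = 34·(2,3)/13² = (0.4024,0.6036)
o4: d²=340 > ρ²=42 → inactive
F = F_att + ΣF_rep = (-1.8476,-1.1464)
Δp = p'−p = (-0.1848,-0.1146); α = Δx/Fx = (-1249/6760) / (-1249/676) = 1/10
check: Δy/Fy = (-155/1352) / (-775/676) = 1/10 ✓

α = 1/10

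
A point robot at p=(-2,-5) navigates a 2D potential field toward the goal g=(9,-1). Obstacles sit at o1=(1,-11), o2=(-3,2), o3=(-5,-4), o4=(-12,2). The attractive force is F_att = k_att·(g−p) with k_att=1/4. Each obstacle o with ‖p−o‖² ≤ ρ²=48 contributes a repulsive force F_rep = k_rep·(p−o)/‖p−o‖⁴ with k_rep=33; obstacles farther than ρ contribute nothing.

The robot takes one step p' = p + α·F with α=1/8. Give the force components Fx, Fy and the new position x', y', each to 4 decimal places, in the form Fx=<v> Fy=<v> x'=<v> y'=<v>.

Fx=3.6911 Fy=0.7678 x'=-1.5386 y'=-4.9040

F_att = 1/4·(g−p) = 1/4·(11,4) = (2.7500,1.0000)
o1: d²=45 ≤ ρ²=48; F_rep = 33·(-3,6)/45² = (-0.0489,0.0978)
o2: d²=50 > ρ²=48 → inactive
o3: d²=10 ≤ ρ²=48; F_rep = 33·(3,-1)/10² = (0.9900,-0.3300)
o4: d²=149 > ρ²=48 → inactive
F = F_att + ΣF_rep = (3.6911,0.7678)
p' = p + 1/8·F = (-1.5386,-4.9040)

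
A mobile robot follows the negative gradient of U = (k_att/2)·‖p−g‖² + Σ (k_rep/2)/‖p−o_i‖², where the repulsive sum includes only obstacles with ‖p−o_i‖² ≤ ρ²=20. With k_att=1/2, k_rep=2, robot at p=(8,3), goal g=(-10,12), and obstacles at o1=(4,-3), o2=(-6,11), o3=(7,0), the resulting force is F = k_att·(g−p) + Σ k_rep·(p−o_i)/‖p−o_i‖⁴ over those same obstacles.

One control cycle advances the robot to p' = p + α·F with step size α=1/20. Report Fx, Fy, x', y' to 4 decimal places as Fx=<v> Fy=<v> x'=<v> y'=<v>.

F_att = 1/2·(g−p) = 1/2·(-18,9) = (-9.0000,4.5000)
o1: d²=52 > ρ²=20 → inactive
o2: d²=260 > ρ²=20 → inactive
o3: d²=10 ≤ ρ²=20; F_rep = 2·(1,3)/10² = (0.0200,0.0600)
F = F_att + ΣF_rep = (-8.9800,4.5600)
p' = p + 1/20·F = (7.5510,3.2280)

Fx=-8.9800 Fy=4.5600 x'=7.5510 y'=3.2280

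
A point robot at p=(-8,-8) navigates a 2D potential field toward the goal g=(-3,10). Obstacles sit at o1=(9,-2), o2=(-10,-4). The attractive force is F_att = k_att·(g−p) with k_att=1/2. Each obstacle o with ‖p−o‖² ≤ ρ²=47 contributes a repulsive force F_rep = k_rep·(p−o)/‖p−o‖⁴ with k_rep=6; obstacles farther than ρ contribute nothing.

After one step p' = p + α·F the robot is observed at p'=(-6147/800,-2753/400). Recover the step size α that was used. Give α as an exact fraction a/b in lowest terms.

α = 1/8

F_att = 1/2·(g−p) = 1/2·(5,18) = (2.5000,9.0000)
o1: d²=325 > ρ²=47 → inactive
o2: d²=20 ≤ ρ²=47; F_rep = 6·(2,-4)/20² = (0.0300,-0.0600)
F = F_att + ΣF_rep = (2.5300,8.9400)
Δp = p'−p = (0.3162,1.1175); α = Δx/Fx = (253/800) / (253/100) = 1/8
check: Δy/Fy = (447/400) / (447/50) = 1/8 ✓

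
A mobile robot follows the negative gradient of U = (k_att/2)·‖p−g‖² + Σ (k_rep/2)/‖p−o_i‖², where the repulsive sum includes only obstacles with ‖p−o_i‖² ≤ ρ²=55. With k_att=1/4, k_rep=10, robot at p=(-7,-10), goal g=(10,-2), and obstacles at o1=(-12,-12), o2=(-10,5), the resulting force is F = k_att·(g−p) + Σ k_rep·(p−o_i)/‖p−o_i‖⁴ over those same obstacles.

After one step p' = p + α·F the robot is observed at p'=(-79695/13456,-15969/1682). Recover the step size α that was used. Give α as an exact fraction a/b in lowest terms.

α = 1/4

F_att = 1/4·(g−p) = 1/4·(17,8) = (4.2500,2.0000)
o1: d²=29 ≤ ρ²=55; F_rep = 10·(5,2)/29² = (0.0595,0.0238)
o2: d²=234 > ρ²=55 → inactive
F = F_att + ΣF_rep = (4.3095,2.0238)
Δp = p'−p = (1.0774,0.5059); α = Δx/Fx = (14497/13456) / (14497/3364) = 1/4
check: Δy/Fy = (851/1682) / (1702/841) = 1/4 ✓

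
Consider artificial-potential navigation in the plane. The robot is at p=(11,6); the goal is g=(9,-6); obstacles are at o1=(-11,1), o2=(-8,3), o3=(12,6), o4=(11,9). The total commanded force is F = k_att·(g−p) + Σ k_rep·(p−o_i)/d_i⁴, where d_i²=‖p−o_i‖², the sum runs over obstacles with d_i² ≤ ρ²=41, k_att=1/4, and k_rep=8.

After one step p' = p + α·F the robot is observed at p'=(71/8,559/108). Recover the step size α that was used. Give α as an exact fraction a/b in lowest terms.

F_att = 1/4·(g−p) = 1/4·(-2,-12) = (-0.5000,-3.0000)
o1: d²=509 > ρ²=41 → inactive
o2: d²=370 > ρ²=41 → inactive
o3: d²=1 ≤ ρ²=41; F_rep = 8·(-1,0)/1² = (-8.0000,0.0000)
o4: d²=9 ≤ ρ²=41; F_rep = 8·(0,-3)/9² = (0.0000,-0.2963)
F = F_att + ΣF_rep = (-8.5000,-3.2963)
Δp = p'−p = (-2.1250,-0.8241); α = Δx/Fx = (-17/8) / (-17/2) = 1/4
check: Δy/Fy = (-89/108) / (-89/27) = 1/4 ✓

α = 1/4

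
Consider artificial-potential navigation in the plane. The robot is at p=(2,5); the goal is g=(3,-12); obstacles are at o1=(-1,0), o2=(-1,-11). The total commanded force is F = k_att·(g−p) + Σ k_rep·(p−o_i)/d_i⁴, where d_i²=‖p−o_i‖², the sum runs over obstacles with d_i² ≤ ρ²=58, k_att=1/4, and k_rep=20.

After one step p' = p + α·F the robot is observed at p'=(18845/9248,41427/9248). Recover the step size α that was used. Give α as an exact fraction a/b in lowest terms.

α = 1/8

F_att = 1/4·(g−p) = 1/4·(1,-17) = (0.2500,-4.2500)
o1: d²=34 ≤ ρ²=58; F_rep = 20·(3,5)/34² = (0.0519,0.0865)
o2: d²=265 > ρ²=58 → inactive
F = F_att + ΣF_rep = (0.3019,-4.1635)
Δp = p'−p = (0.0377,-0.5204); α = Δx/Fx = (349/9248) / (349/1156) = 1/8
check: Δy/Fy = (-4813/9248) / (-4813/1156) = 1/8 ✓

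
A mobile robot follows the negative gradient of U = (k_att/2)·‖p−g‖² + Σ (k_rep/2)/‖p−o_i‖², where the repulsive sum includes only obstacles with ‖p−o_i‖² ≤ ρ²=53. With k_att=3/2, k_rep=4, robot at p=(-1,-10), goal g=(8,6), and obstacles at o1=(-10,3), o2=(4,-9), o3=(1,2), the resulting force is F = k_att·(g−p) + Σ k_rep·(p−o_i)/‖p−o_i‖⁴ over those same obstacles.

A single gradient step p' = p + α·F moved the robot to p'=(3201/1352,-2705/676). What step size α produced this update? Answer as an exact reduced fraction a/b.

α = 1/4

F_att = 3/2·(g−p) = 3/2·(9,16) = (13.5000,24.0000)
o1: d²=250 > ρ²=53 → inactive
o2: d²=26 ≤ ρ²=53; F_rep = 4·(-5,-1)/26² = (-0.0296,-0.0059)
o3: d²=148 > ρ²=53 → inactive
F = F_att + ΣF_rep = (13.4704,23.9941)
Δp = p'−p = (3.3676,5.9985); α = Δx/Fx = (4553/1352) / (4553/338) = 1/4
check: Δy/Fy = (4055/676) / (4055/169) = 1/4 ✓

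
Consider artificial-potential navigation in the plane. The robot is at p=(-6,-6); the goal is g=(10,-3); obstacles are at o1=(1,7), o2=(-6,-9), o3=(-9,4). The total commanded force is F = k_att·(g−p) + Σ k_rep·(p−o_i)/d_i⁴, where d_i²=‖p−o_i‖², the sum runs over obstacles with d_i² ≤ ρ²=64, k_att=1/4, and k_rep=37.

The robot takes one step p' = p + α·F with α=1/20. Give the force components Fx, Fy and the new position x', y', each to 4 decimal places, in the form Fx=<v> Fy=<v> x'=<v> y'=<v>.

Fx=4.0000 Fy=2.1204 x'=-5.8000 y'=-5.8940

F_att = 1/4·(g−p) = 1/4·(16,3) = (4.0000,0.7500)
o1: d²=218 > ρ²=64 → inactive
o2: d²=9 ≤ ρ²=64; F_rep = 37·(0,3)/9² = (0.0000,1.3704)
o3: d²=109 > ρ²=64 → inactive
F = F_att + ΣF_rep = (4.0000,2.1204)
p' = p + 1/20·F = (-5.8000,-5.8940)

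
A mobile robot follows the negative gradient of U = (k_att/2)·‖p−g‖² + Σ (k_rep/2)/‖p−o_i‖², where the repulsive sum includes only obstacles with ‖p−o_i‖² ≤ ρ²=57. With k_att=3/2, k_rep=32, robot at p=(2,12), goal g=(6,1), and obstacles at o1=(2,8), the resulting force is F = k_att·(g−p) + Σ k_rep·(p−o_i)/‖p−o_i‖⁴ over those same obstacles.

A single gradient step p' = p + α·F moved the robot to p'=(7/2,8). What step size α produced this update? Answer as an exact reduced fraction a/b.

α = 1/4

F_att = 3/2·(g−p) = 3/2·(4,-11) = (6.0000,-16.5000)
o1: d²=16 ≤ ρ²=57; F_rep = 32·(0,4)/16² = (0.0000,0.5000)
F = F_att + ΣF_rep = (6.0000,-16.0000)
Δp = p'−p = (1.5000,-4.0000); α = Δx/Fx = (3/2) / (6) = 1/4
check: Δy/Fy = (-4) / (-16) = 1/4 ✓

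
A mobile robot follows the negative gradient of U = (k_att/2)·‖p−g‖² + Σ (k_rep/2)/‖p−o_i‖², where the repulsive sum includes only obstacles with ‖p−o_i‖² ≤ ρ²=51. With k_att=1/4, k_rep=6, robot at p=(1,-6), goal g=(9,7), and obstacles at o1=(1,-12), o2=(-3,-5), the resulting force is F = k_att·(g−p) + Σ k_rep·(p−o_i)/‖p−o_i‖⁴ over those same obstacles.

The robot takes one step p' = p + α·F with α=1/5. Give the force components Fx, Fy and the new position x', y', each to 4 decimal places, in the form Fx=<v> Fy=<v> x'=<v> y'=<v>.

Fx=2.0830 Fy=3.2570 x'=1.4166 y'=-5.3486

F_att = 1/4·(g−p) = 1/4·(8,13) = (2.0000,3.2500)
o1: d²=36 ≤ ρ²=51; F_rep = 6·(0,6)/36² = (0.0000,0.0278)
o2: d²=17 ≤ ρ²=51; F_rep = 6·(4,-1)/17² = (0.0830,-0.0208)
F = F_att + ΣF_rep = (2.0830,3.2570)
p' = p + 1/5·F = (1.4166,-5.3486)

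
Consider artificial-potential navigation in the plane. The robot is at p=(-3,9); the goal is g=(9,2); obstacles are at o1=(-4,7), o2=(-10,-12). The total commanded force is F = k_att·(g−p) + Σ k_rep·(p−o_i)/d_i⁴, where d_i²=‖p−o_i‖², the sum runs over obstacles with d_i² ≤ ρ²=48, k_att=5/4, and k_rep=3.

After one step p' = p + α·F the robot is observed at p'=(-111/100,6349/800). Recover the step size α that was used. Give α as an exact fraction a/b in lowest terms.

α = 1/8

F_att = 5/4·(g−p) = 5/4·(12,-7) = (15.0000,-8.7500)
o1: d²=5 ≤ ρ²=48; F_rep = 3·(1,2)/5² = (0.1200,0.2400)
o2: d²=490 > ρ²=48 → inactive
F = F_att + ΣF_rep = (15.1200,-8.5100)
Δp = p'−p = (1.8900,-1.0637); α = Δx/Fx = (189/100) / (378/25) = 1/8
check: Δy/Fy = (-851/800) / (-851/100) = 1/8 ✓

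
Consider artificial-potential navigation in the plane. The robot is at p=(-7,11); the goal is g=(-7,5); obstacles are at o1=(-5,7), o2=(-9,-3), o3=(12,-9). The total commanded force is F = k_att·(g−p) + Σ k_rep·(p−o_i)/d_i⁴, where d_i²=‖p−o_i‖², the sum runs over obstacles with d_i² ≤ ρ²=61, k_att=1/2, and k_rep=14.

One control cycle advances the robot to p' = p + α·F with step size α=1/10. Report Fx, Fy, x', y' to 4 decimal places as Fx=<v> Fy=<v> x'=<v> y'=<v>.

F_att = 1/2·(g−p) = 1/2·(0,-6) = (0.0000,-3.0000)
o1: d²=20 ≤ ρ²=61; F_rep = 14·(-2,4)/20² = (-0.0700,0.1400)
o2: d²=200 > ρ²=61 → inactive
o3: d²=761 > ρ²=61 → inactive
F = F_att + ΣF_rep = (-0.0700,-2.8600)
p' = p + 1/10·F = (-7.0070,10.7140)

Fx=-0.0700 Fy=-2.8600 x'=-7.0070 y'=10.7140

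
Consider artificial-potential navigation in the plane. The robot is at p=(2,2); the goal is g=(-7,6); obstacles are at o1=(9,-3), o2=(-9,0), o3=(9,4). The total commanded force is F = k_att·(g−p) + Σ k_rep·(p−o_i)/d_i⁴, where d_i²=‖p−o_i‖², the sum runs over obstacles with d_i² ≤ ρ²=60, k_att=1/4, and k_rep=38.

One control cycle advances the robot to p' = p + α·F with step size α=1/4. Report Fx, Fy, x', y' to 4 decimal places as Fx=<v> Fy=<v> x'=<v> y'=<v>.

F_att = 1/4·(g−p) = 1/4·(-9,4) = (-2.2500,1.0000)
o1: d²=74 > ρ²=60 → inactive
o2: d²=125 > ρ²=60 → inactive
o3: d²=53 ≤ ρ²=60; F_rep = 38·(-7,-2)/53² = (-0.0947,-0.0271)
F = F_att + ΣF_rep = (-2.3447,0.9729)
p' = p + 1/4·F = (1.4138,2.2432)

Fx=-2.3447 Fy=0.9729 x'=1.4138 y'=2.2432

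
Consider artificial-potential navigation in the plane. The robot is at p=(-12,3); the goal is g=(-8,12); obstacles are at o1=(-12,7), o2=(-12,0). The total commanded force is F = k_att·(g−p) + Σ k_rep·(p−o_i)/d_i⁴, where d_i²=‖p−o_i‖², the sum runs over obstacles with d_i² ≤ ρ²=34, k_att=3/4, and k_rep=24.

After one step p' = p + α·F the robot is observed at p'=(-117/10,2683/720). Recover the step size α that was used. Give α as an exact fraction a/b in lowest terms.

α = 1/10

F_att = 3/4·(g−p) = 3/4·(4,9) = (3.0000,6.7500)
o1: d²=16 ≤ ρ²=34; F_rep = 24·(0,-4)/16² = (0.0000,-0.3750)
o2: d²=9 ≤ ρ²=34; F_rep = 24·(0,3)/9² = (0.0000,0.8889)
F = F_att + ΣF_rep = (3.0000,7.2639)
Δp = p'−p = (0.3000,0.7264); α = Δx/Fx = (3/10) / (3) = 1/10
check: Δy/Fy = (523/720) / (523/72) = 1/10 ✓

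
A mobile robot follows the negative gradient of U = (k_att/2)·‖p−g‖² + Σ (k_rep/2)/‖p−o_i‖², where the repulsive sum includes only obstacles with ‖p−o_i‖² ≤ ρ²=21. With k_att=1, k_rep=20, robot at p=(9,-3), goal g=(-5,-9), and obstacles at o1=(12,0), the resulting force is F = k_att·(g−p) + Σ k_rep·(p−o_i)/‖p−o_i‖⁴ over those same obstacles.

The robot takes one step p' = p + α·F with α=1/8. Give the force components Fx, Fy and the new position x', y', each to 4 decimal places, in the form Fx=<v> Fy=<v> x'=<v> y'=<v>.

Fx=-14.1852 Fy=-6.1852 x'=7.2269 y'=-3.7731

F_att = 1·(g−p) = 1·(-14,-6) = (-14.0000,-6.0000)
o1: d²=18 ≤ ρ²=21; F_rep = 20·(-3,-3)/18² = (-0.1852,-0.1852)
F = F_att + ΣF_rep = (-14.1852,-6.1852)
p' = p + 1/8·F = (7.2269,-3.7731)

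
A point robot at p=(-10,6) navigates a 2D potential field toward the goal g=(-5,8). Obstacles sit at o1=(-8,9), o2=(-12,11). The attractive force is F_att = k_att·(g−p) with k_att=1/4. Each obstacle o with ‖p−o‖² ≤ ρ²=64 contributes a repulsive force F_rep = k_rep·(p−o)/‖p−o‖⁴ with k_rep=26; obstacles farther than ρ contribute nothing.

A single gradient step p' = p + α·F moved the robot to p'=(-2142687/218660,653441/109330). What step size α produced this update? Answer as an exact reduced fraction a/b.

F_att = 1/4·(g−p) = 1/4·(5,2) = (1.2500,0.5000)
o1: d²=13 ≤ ρ²=64; F_rep = 26·(-2,-3)/13² = (-0.3077,-0.4615)
o2: d²=29 ≤ ρ²=64; F_rep = 26·(2,-5)/29² = (0.0618,-0.1546)
F = F_att + ΣF_rep = (1.0041,-0.1161)
Δp = p'−p = (0.2008,-0.0232); α = Δx/Fx = (43913/218660) / (43913/43732) = 1/5
check: Δy/Fy = (-2539/109330) / (-2539/21866) = 1/5 ✓

α = 1/5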